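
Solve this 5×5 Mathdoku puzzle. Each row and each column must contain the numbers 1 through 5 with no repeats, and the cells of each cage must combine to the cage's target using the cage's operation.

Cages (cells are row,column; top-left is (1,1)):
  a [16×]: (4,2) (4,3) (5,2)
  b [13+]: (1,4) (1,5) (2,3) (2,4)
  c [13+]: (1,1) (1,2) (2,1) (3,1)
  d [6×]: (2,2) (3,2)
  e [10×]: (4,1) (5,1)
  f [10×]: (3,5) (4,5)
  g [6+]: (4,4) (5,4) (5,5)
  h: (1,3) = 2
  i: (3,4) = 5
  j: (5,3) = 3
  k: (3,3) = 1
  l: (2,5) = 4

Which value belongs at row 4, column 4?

Cage h is a single given cell, which forces (1,3) = 2.
L is a freebie; hence (2,5) = 4.
Cage k is given, so (3,3) = 1.
Cage i is given, so (3,4) = 5.
Row 3 now contains 5; hence (3,5) = 2.
Column 3 now contains 2, which forces (4,3) = 4.
Column 5 already has 2; hence (4,5) = 5.
Cage j is given, so (5,3) = 3.
3 is placed in row 5, so (5,5) = 1.
Cage b has sum 13; hence (1,4) = 4.
Column 5 now contains 1; hence (1,5) = 3.
The two cells of cage d must have product 6, leaving (2,2) = 2.
3 is placed in column 3, which forces (2,3) = 5.
Cage b needs sum 13; hence (2,4) = 1.
2 is placed in row 3, which forces (3,2) = 3.
Row 4 now contains 5, leaving (4,1) = 2.
4 is placed in row 4, so (4,2) = 1.
1 is placed in column 4, which forces (4,4) = 3.
Cage e needs two cells with product 10; hence (5,1) = 5.
Cage a needs product 16; hence (5,2) = 4.
Column 4 now contains 4, which forces (5,4) = 2.
5 is placed in column 1, so (1,1) = 1.
Column 2 now contains 1, leaving (1,2) = 5.
Row 2 now contains 1, which forces (2,1) = 3.
Row 3 already has 3, leaving (3,1) = 4.
The full grid is 1 5 2 4 3 / 3 2 5 1 4 / 4 3 1 5 2 / 2 1 4 3 5 / 5 4 3 2 1.

3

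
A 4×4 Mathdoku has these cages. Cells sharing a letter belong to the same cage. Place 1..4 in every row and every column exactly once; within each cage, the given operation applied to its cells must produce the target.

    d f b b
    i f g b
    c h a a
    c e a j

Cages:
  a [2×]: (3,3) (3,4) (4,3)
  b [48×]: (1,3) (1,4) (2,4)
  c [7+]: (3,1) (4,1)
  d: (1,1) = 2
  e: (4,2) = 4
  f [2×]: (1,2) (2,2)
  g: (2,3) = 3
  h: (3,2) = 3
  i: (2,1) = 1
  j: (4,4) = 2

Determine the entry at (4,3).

Cage d is a single given cell, so (1,1) = 2.
Row 1 now contains 2, which forces (1,2) = 1.
Cage b needs product 48, so (1,3) = 4.
Cage b needs product 48, which forces (1,4) = 3.
Cage i is given, leaving (2,1) = 1.
Column 2 now contains 1, leaving (2,2) = 2.
G is a freebie, leaving (2,3) = 3.
Cage b needs product 48, so (2,4) = 4.
Cage h is given, which forces (3,2) = 3.
Cage a needs product 2, which forces (3,3) = 2.
The 3 cells of cage a must have product 2; hence (3,4) = 1.
Cage e is a single given cell; hence (4,2) = 4.
Cage a has product 2, which forces (4,3) = 1.
Cage j is given; hence (4,4) = 2.
Row 3 now contains 3, leaving (3,1) = 4.
Row 4 now contains 4, so (4,1) = 3.
Filled in: 2 1 4 3 / 1 2 3 4 / 4 3 2 1 / 3 4 1 2.

1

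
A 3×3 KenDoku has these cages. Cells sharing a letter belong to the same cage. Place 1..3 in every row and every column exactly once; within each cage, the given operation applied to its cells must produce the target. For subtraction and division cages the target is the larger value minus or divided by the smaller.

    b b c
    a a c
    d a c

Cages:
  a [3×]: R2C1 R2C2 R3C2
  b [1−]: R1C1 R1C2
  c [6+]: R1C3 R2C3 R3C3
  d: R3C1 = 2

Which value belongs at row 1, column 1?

3

Cage a has product 3, so R2C1 = 1.
The 3 cells of cage a must have product 3, which forces R2C2 = 3.
Row 2 already has 3; hence R2C3 = 2.
Cage d is a single given cell, so R3C1 = 2.
The 3 cells of cage a must have product 3, which forces R3C2 = 1.
Row 3 already has 1, leaving R3C3 = 3.
Column 1 now contains 2, leaving R1C1 = 3.
1 is placed in column 2, leaving R1C2 = 2.
3 is placed in column 3, so R1C3 = 1.
The full grid is 3 2 1 / 1 3 2 / 2 1 3.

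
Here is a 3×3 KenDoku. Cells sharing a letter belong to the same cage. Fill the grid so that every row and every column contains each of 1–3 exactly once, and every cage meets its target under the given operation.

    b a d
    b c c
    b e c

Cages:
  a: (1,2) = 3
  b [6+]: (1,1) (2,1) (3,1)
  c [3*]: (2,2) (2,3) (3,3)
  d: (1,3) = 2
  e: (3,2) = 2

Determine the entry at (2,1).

2

Cage a is given, so (1,2) = 3.
Cage d is a single given cell; hence (1,3) = 2.
Cage c has product 3, so (2,2) = 1.
Cage c has product 3, so (2,3) = 3.
Cage e is a single given cell, which forces (3,2) = 2.
Cage c needs product 3, so (3,3) = 1.
2 is placed in row 1, so (1,1) = 1.
3 is placed in row 2, which forces (2,1) = 2.
Row 3 already has 1; hence (3,1) = 3.
Completed grid: 1 3 2 / 2 1 3 / 3 2 1.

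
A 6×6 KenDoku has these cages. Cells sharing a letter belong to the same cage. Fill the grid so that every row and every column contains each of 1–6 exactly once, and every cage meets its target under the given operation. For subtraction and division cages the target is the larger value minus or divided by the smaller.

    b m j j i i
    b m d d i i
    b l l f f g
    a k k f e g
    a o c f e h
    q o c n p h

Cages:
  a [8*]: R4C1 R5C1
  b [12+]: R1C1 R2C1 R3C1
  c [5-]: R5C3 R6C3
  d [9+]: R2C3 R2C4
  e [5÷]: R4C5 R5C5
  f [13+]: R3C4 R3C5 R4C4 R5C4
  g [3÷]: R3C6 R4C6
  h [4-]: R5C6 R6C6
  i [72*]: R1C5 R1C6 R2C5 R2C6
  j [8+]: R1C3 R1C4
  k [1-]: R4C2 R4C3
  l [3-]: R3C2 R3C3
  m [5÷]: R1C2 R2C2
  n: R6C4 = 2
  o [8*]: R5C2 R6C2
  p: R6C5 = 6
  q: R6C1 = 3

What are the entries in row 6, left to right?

3 4 1 2 6 5

Q is a freebie, leaving R6C1 = 3.
Cage n is given, so R6C4 = 2.
P is a freebie, leaving R6C5 = 6.
Cage o's pair has product 8, so R5C2 = 2.
The two cells of cage c must have difference 5, leaving R5C3 = 6.
Row 6 now contains 2, so R6C2 = 4.
Row 6 now contains 6, leaving R6C3 = 1.
Row 6 already has 1, leaving R6C6 = 5.
Cage a's pair has product 8, leaving R4C1 = 2.
Row 5 already has 2; hence R5C1 = 4.
Column 6 already has 5; hence R5C6 = 1.
Cage g needs two cells with quotient 3, leaving R3C6 = 2.
The two cells of cage e must have quotient 5, leaving R4C5 = 1.
The two cells of cage g must have quotient 3, which forces R4C6 = 6.
1 is placed in row 5, which forces R5C5 = 5.
Cage f needs sum 13, so R3C4 = 1.
Cage f needs sum 13; hence R3C5 = 4.
Cage k needs two cells with difference 1, so R4C3 = 4.
Cage f has sum 13, so R4C4 = 5.
Row 5 now contains 5, so R5C4 = 3.
The two cells of cage j must have sum 8; hence R1C3 = 2.
3 is placed in column 4, which forces R1C4 = 6.
2 is placed in row 1, leaving R1C5 = 3.
Row 1 now contains 3, which forces R1C6 = 4.
Column 4 already has 6, which forces R2C4 = 4.
3 is placed in column 5; hence R2C5 = 2.
Column 6 already has 4, so R2C6 = 3.
Row 3 now contains 1, leaving R3C2 = 6.
Row 3 already has 4, which forces R3C3 = 3.
Row 4 now contains 5, so R4C2 = 3.
Cage b has sum 12, so R1C1 = 1.
1 is placed in row 1, leaving R1C2 = 5.
Cage b has sum 12, so R2C1 = 6.
Column 2 already has 5; hence R2C2 = 1.
Row 2 already has 3; hence R2C3 = 5.
Row 3 already has 6, so R3C1 = 5.
Filled in: 1 5 2 6 3 4 / 6 1 5 4 2 3 / 5 6 3 1 4 2 / 2 3 4 5 1 6 / 4 2 6 3 5 1 / 3 4 1 2 6 5.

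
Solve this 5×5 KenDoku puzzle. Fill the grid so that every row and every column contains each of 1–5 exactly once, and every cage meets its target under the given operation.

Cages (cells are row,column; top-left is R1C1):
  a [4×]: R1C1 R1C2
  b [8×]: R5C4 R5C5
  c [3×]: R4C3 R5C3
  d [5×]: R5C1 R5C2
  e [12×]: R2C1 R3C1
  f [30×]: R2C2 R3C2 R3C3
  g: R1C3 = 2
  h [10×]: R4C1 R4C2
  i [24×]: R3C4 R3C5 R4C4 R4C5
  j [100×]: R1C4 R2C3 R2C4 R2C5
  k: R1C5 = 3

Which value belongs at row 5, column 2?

1

Cage g is a single given cell; hence R1C3 = 2.
Cage j needs product 100, leaving R1C4 = 5.
Cage k is given, which forces R1C5 = 3.
In row 2, 2 can only go at R2C2, so R2C2 = 2.
The two cells of cage h must have product 10, leaving R4C1 = 2.
Column 2 already has 2, so R4C2 = 5.
5 is placed in column 2, which forces R5C2 = 1.
Row 5 already has 1, so R5C3 = 3.
Cage a's pair has product 4; hence R1C1 = 1.
1 is placed in column 2, leaving R1C2 = 4.
5 is placed in column 2, so R3C2 = 3.
Column 3 now contains 3, which forces R3C3 = 5.
Column 3 now contains 3, so R4C3 = 1.
Row 4 now contains 1, so R4C5 = 4.
Row 5 already has 1; hence R5C1 = 5.
Column 5 now contains 4, so R5C5 = 2.
Cage e's pair has product 12; hence R2C1 = 3.
1 is placed in column 3; hence R2C3 = 4.
Cage j has product 100, so R2C4 = 1.
Cage j needs product 100, which forces R2C5 = 5.
Row 3 now contains 3, so R3C1 = 4.
The 4 cells of cage i must have product 24, which forces R3C4 = 2.
Column 5 now contains 2, so R3C5 = 1.
Row 4 already has 4, so R4C4 = 3.
2 is placed in row 5; hence R5C4 = 4.
Filled in: 1 4 2 5 3 / 3 2 4 1 5 / 4 3 5 2 1 / 2 5 1 3 4 / 5 1 3 4 2.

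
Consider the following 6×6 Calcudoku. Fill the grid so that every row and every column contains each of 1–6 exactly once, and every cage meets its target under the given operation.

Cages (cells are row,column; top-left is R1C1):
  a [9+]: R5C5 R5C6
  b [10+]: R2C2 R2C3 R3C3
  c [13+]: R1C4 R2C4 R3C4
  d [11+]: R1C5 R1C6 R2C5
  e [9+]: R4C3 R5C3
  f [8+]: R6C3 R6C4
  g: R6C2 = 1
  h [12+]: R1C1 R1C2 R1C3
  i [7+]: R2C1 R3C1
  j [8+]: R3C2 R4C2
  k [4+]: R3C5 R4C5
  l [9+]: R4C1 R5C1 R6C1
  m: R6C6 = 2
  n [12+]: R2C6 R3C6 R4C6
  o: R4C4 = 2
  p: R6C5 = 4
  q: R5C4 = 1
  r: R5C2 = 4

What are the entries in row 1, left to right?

O is a freebie, leaving R4C4 = 2.
Cage r is given, which forces R5C2 = 4.
Q is a freebie, so R5C4 = 1.
Cage g is a single given cell, leaving R6C2 = 1.
Cage p is a single given cell; hence R6C5 = 4.
Cage m is given, leaving R6C6 = 2.
In row 5, 2 can only go at R5C1, so R5C1 = 2.
In row 5, 5 can only go at R5C3, so R5C3 = 5.
Cage e needs two cells with sum 9, which forces R4C3 = 4.
Column 3 already has 5, which forces R6C3 = 3.
Cage f's pair has sum 8, so R6C4 = 5.
4 is placed in row 4, so R4C1 = 1.
Row 4 now contains 1, so R4C5 = 3.
3 is placed in column 5, which forces R5C5 = 6.
Row 5 already has 6, which forces R5C6 = 3.
3 is placed in row 6; hence R6C1 = 6.
3 is placed in column 5, so R3C5 = 1.
The 3 cells of cage d must have sum 11, which forces R1C6 = 4.
Cage n needs sum 12, which forces R2C6 = 1.
4 is placed in row 1, leaving R1C1 = 5.
The 3 cells of cage h must have sum 12, so R1C2 = 6.
Cage h has sum 12; hence R1C3 = 1.
Row 1 now contains 6, leaving R1C4 = 3.
5 is placed in row 1, leaving R1C5 = 2.
The 3 cells of cage b must have sum 10, which forces R2C2 = 2.
Row 2 already has 1, so R2C3 = 6.
Row 2 already has 6, which forces R2C4 = 4.
2 is placed in column 5; hence R2C5 = 5.
Column 2 already has 2; hence R3C2 = 3.
Cage b has sum 10; hence R3C3 = 2.
Column 4 already has 4; hence R3C4 = 6.
Row 3 already has 6, leaving R3C6 = 5.
Column 2 already has 6, so R4C2 = 5.
5 is placed in column 6; hence R4C6 = 6.
4 is placed in row 2; hence R2C1 = 3.
Row 3 already has 3, so R3C1 = 4.
The full grid is 5 6 1 3 2 4 / 3 2 6 4 5 1 / 4 3 2 6 1 5 / 1 5 4 2 3 6 / 2 4 5 1 6 3 / 6 1 3 5 4 2.

5 6 1 3 2 4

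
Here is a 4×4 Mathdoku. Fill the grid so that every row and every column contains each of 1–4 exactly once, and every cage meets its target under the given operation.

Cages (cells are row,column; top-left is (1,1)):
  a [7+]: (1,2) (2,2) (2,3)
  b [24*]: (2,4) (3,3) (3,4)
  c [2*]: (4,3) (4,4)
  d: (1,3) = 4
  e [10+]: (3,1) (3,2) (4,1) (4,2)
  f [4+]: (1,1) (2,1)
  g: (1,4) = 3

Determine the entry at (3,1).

Cage d is given; hence (1,3) = 4.
G is a freebie, which forces (1,4) = 3.
Row 1 now contains 3, which forces (1,1) = 1.
Row 1 now contains 1, so (1,2) = 2.
The two cells of cage f must have sum 4, leaving (2,1) = 3.
Row 2 already has 3, leaving (2,2) = 4.
Row 2 already has 4, so (2,4) = 2.
Cage b has product 24, which forces (3,3) = 3.
Column 4 now contains 2, which forces (3,4) = 4.
Column 4 now contains 2, so (4,4) = 1.
2 is placed in row 2; hence (2,3) = 1.
4 is placed in row 3; hence (3,1) = 2.
Row 3 already has 3; hence (3,2) = 1.
The 4 cells of cage e must have sum 10, so (4,1) = 4.
Row 4 already has 1; hence (4,2) = 3.
Row 4 already has 1, so (4,3) = 2.
Filled in: 1 2 4 3 / 3 4 1 2 / 2 1 3 4 / 4 3 2 1.

2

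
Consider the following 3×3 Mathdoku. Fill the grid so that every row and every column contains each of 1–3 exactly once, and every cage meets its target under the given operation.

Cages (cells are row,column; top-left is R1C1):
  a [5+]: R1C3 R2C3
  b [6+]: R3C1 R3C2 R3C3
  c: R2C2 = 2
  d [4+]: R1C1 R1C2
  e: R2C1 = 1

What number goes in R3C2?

3

E is a freebie; hence R2C1 = 1.
Cage c is given, which forces R2C2 = 2.
Row 2 now contains 2; hence R2C3 = 3.
Column 1 already has 1, which forces R1C1 = 3.
Cage d needs two cells with sum 4, leaving R1C2 = 1.
3 is placed in column 3, which forces R1C3 = 2.
3 is placed in column 1; hence R3C1 = 2.
1 is placed in column 2, which forces R3C2 = 3.
2 is placed in column 3, so R3C3 = 1.
The full grid is 3 1 2 / 1 2 3 / 2 3 1.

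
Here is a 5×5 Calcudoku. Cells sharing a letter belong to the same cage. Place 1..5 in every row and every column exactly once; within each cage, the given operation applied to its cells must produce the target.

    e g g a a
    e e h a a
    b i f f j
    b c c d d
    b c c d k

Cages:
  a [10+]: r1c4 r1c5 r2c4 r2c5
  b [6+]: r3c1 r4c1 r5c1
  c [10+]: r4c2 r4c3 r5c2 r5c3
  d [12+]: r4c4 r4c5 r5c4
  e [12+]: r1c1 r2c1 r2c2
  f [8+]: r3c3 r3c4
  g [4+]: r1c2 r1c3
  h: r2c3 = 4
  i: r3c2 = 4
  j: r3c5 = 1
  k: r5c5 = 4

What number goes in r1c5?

Cage h is given, leaving r2c3 = 4.
Cage i is given; hence r3c2 = 4.
Cage j is given, which forces r3c5 = 1.
K is a freebie, so r5c5 = 4.
Row 2 needs a 1, and only r2c4 is open for it.
The only place for 2 in row 3 is r3c1.
Cage e has sum 12, which forces r1c1 = 4.
4 is placed in row 1; hence r1c4 = 2.
Column 4 already has 2, so r4c4 = 4.
Cage a has sum 10, which forces r1c5 = 5.
The 4 cells of cage a must have sum 10, leaving r2c5 = 2.
5 is placed in column 5; hence r4c5 = 3.
Row 4 now contains 3, which forces r4c1 = 1.
Cage b needs sum 6, leaving r5c1 = 3.
Cage d needs sum 12, which forces r5c4 = 5.
Column 1 now contains 3; hence r2c1 = 5.
Cage e needs sum 12, so r2c2 = 3.
The two cells of cage f must have sum 8, so r3c3 = 5.
Column 4 now contains 5; hence r3c4 = 3.
5 is placed in column 3, leaving r4c3 = 2.
Column 3 now contains 2, so r5c3 = 1.
3 is placed in column 2, which forces r1c2 = 1.
1 is placed in column 3, so r1c3 = 3.
Row 4 already has 2, so r4c2 = 5.
Row 5 already has 1, which forces r5c2 = 2.
The full grid is 4 1 3 2 5 / 5 3 4 1 2 / 2 4 5 3 1 / 1 5 2 4 3 / 3 2 1 5 4.

5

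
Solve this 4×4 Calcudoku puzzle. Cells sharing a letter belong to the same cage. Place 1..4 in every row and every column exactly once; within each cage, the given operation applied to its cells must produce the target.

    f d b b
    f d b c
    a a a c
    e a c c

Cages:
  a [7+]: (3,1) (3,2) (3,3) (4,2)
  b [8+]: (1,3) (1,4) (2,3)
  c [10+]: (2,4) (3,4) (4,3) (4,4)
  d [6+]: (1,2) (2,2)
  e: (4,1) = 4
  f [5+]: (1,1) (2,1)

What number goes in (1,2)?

Cage e is a single given cell; hence (4,1) = 4.
Cage a needs sum 7, leaving (4,2) = 1.
In row 3, 4 can only go at (3,4), so (3,4) = 4.
4 is placed in column 4; hence (2,4) = 1.
The only place for 1 in row 1 is (1,3).
Cage b has sum 8, which forces (1,4) = 3.
Cage b needs sum 8, which forces (2,3) = 4.
The 4 cells of cage a must have sum 7, which forces (3,1) = 1.
3 is placed in column 4, so (4,4) = 2.
Row 1 already has 3; hence (1,1) = 2.
Cage d's pair has sum 6; hence (1,2) = 4.
Cage f's pair has sum 5, leaving (2,1) = 3.
4 is placed in row 2, which forces (2,2) = 2.
Column 2 already has 2, so (3,2) = 3.
3 is placed in row 3, so (3,3) = 2.
Row 4 now contains 2, leaving (4,3) = 3.
Completed grid: 2 4 1 3 / 3 2 4 1 / 1 3 2 4 / 4 1 3 2.

4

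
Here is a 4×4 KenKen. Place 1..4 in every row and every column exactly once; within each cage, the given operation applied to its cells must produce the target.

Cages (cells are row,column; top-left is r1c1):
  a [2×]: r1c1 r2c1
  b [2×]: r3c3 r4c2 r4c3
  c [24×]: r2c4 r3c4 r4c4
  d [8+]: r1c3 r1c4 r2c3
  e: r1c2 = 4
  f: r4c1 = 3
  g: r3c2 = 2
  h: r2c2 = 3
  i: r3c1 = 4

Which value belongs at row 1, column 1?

Cage e is a single given cell, leaving r1c2 = 4.
H is a freebie, which forces r2c2 = 3.
I is a freebie, which forces r3c1 = 4.
Cage g is given, so r3c2 = 2.
The 3 cells of cage b must have product 2, leaving r3c3 = 1.
2 is placed in row 3, which forces r3c4 = 3.
Cage f is a single given cell; hence r4c1 = 3.
Cage b needs product 2, so r4c2 = 1.
The 3 cells of cage b must have product 2; hence r4c3 = 2.
Row 4 now contains 2, which forces r4c4 = 4.
Column 3 now contains 2; hence r1c3 = 3.
Cage d needs sum 8, leaving r1c4 = 1.
Column 3 now contains 2, so r2c3 = 4.
Column 4 already has 4, so r2c4 = 2.
Row 1 now contains 1, leaving r1c1 = 2.
Row 2 now contains 2, leaving r2c1 = 1.
The full grid is 2 4 3 1 / 1 3 4 2 / 4 2 1 3 / 3 1 2 4.

2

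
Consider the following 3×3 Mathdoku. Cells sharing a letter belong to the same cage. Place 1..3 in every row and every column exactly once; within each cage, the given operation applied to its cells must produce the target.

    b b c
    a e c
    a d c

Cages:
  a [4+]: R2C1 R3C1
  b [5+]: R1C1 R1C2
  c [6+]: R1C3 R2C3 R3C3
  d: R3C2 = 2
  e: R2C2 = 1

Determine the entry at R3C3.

Cage e is given, so R2C2 = 1.
D is a freebie, so R3C2 = 2.
Cage b's pair has sum 5, so R1C1 = 2.
Column 2 already has 2, so R1C2 = 3.
3 is placed in row 1, leaving R1C3 = 1.
1 is placed in row 2, leaving R2C1 = 3.
Row 2 already has 3; hence R2C3 = 2.
Cage a needs two cells with sum 4, leaving R3C1 = 1.
Column 3 now contains 1, which forces R3C3 = 3.
Filled in: 2 3 1 / 3 1 2 / 1 2 3.

3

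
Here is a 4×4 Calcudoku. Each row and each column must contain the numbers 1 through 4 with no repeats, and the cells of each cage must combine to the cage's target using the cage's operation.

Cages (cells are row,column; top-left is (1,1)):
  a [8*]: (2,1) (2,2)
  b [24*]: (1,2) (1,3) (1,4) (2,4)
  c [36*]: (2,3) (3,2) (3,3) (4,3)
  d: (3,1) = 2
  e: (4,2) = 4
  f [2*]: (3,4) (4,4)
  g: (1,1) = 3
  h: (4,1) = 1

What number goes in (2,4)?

3

G is a freebie; hence (1,1) = 3.
Cage d is given; hence (3,1) = 2.
Cage c needs product 36, so (3,2) = 3.
2 is placed in row 3; hence (3,4) = 1.
Cage h is given, leaving (4,1) = 1.
E is a freebie, so (4,2) = 4.
4 is placed in row 4, so (4,3) = 3.
1 is placed in column 4, which forces (4,4) = 2.
Column 4 now contains 2, leaving (1,4) = 4.
2 is placed in column 1, so (2,1) = 4.
Column 2 already has 4, leaving (2,2) = 2.
Cage c needs product 36, which forces (2,3) = 1.
Cage b needs product 24, so (2,4) = 3.
1 is placed in row 3, which forces (3,3) = 4.
Column 2 now contains 2, which forces (1,2) = 1.
1 is placed in column 3; hence (1,3) = 2.
Filled in: 3 1 2 4 / 4 2 1 3 / 2 3 4 1 / 1 4 3 2.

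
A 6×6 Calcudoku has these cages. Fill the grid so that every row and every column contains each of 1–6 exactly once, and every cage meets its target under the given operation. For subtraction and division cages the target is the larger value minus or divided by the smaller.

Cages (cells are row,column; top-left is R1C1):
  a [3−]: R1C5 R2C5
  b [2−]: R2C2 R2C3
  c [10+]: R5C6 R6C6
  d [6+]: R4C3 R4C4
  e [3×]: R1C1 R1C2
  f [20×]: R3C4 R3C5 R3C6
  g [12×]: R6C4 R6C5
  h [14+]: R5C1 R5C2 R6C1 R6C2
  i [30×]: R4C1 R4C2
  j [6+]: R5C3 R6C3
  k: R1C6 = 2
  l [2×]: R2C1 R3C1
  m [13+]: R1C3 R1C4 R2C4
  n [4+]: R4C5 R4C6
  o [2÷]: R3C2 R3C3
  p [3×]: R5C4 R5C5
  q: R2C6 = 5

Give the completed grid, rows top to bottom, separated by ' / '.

3 1 4 6 5 2 / 1 4 6 3 2 5 / 2 6 3 5 4 1 / 6 5 2 4 1 3 / 4 2 5 1 3 6 / 5 3 1 2 6 4

Cage k is a single given cell, which forces R1C6 = 2.
Cage q is given; hence R2C6 = 5.
In column 6, 3 can only go at R4C6, so R4C6 = 3.
3 is placed in row 4, leaving R4C5 = 1.
Column 5 now contains 1, which forces R5C5 = 3.
Cage a needs two cells with difference 3, which forces R1C5 = 5.
The two cells of cage a must have difference 3; hence R2C5 = 2.
5 is placed in column 5, leaving R3C5 = 4.
Row 3 already has 4; hence R3C6 = 1.
Row 5 already has 3, leaving R5C4 = 1.
4 is placed in column 5; hence R6C5 = 6.
Row 6 already has 6, which forces R6C6 = 4.
Row 2 already has 2, so R2C1 = 1.
Row 3 now contains 1, leaving R3C1 = 2.
Row 3 now contains 1, which forces R3C4 = 5.
Column 6 now contains 4, so R5C6 = 6.
The two cells of cage g must have product 12, so R6C4 = 2.
Column 1 already has 1; hence R1C1 = 3.
Cage e's pair has product 3, so R1C2 = 1.
Cage d needs two cells with sum 6; hence R4C3 = 2.
Column 4 now contains 2; hence R4C4 = 4.
Cage h has sum 14, which forces R5C1 = 4.
Cage h needs sum 14, so R5C2 = 2.
Cage j needs two cells with sum 6, which forces R5C3 = 5.
Column 1 now contains 3, so R6C1 = 5.
Row 6 already has 5, leaving R6C2 = 3.
Row 6 now contains 2, leaving R6C3 = 1.
Cage m needs sum 13, so R1C3 = 4.
Column 4 now contains 4, so R1C4 = 6.
Column 3 already has 4, which forces R2C3 = 6.
Cage m has sum 13, so R2C4 = 3.
Column 2 already has 3, leaving R3C2 = 6.
Cage o needs two cells with quotient 2, which forces R3C3 = 3.
5 is placed in column 1, so R4C1 = 6.
Cage i's pair has product 30, which forces R4C2 = 5.
Row 2 already has 6, so R2C2 = 4.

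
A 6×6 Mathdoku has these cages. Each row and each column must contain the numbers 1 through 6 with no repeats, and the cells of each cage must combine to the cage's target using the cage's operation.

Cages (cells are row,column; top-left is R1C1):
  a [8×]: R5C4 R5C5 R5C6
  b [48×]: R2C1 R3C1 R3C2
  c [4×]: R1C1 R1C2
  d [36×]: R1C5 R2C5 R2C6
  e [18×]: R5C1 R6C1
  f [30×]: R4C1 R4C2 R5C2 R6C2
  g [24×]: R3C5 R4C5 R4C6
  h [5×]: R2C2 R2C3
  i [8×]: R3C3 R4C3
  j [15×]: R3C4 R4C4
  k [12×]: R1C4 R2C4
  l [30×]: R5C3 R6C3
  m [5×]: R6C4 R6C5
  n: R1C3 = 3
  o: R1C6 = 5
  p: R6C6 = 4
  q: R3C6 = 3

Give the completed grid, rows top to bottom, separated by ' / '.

1 4 3 2 6 5 / 4 5 1 6 3 2 / 2 6 4 5 1 3 / 5 1 2 3 4 6 / 6 3 5 4 2 1 / 3 2 6 1 5 4

Cage n is a single given cell, so R1C3 = 3.
Cage o is a single given cell, so R1C6 = 5.
Cage q is a single given cell, so R3C6 = 3.
Cage p is given, so R6C6 = 4.
Row 3 now contains 3, so R3C4 = 5.
Cage j needs two cells with product 15; hence R4C4 = 3.
Column 4 now contains 5, which forces R6C4 = 1.
1 is placed in row 6, leaving R6C5 = 5.
Cage l needs two cells with product 30, leaving R5C3 = 5.
Row 6 already has 5, which forces R6C3 = 6.
The two cells of cage h must have product 5, which forces R2C2 = 5.
Column 3 already has 5, which forces R2C3 = 1.
Row 2 already has 1, which forces R2C5 = 3.
Cage e needs two cells with product 18, so R5C1 = 6.
6 is placed in row 6, so R6C1 = 3.
Row 6 now contains 3, which forces R6C2 = 2.
Cage b has product 48; hence R3C2 = 6.
The 4 cells of cage f must have product 30, leaving R4C1 = 5.
Column 2 already has 2; hence R4C2 = 1.
The 4 cells of cage f must have product 30; hence R5C2 = 3.
Cage c needs two cells with product 4, which forces R1C1 = 1.
Column 2 already has 1, which forces R1C2 = 4.
The only place for 4 in row 2 is R2C1.
Column 1 now contains 4, so R3C1 = 2.
2 is placed in row 3, so R3C3 = 4.
2 is placed in row 3, so R3C5 = 1.
Column 3 now contains 4; hence R4C3 = 2.
Row 4 already has 2, which forces R4C6 = 6.
Cage d has product 36, so R1C5 = 6.
Column 6 now contains 6, so R2C6 = 2.
Row 4 already has 6, which forces R4C5 = 4.
4 is placed in column 5, so R5C5 = 2.
The 3 cells of cage a must have product 8; hence R5C6 = 1.
6 is placed in row 1, leaving R1C4 = 2.
2 is placed in row 2; hence R2C4 = 6.
Row 5 already has 2; hence R5C4 = 4.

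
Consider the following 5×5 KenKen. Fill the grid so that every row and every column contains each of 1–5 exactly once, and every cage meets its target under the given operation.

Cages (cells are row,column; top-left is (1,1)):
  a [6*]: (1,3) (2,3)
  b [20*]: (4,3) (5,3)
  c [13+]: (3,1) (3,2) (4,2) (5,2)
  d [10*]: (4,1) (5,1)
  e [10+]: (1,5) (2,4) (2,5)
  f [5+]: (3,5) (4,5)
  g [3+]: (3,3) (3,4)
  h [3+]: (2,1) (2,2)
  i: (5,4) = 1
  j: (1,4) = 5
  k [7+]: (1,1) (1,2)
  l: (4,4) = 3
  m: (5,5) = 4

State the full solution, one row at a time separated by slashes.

Cage j is given, so (1,4) = 5.
L is a freebie; hence (4,4) = 3.
Cage i is given; hence (5,4) = 1.
M is a freebie; hence (5,5) = 4.
The 3 cells of cage e must have sum 10, so (2,5) = 5.
Cage g's pair has sum 3, which forces (3,3) = 1.
Column 4 already has 1, which forces (3,4) = 2.
The two cells of cage f must have sum 5, leaving (3,5) = 3.
Cage b's pair has product 20, leaving (4,3) = 4.
Cage f's pair has sum 5, leaving (4,5) = 2.
4 is placed in row 5, which forces (5,3) = 5.
Column 5 now contains 3, so (1,5) = 1.
Column 4 now contains 2; hence (2,4) = 4.
Row 4 already has 2, which forces (4,1) = 5.
Cage c needs sum 13, leaving (4,2) = 1.
Row 5 already has 5; hence (5,1) = 2.
Cage c needs sum 13; hence (5,2) = 3.
The two cells of cage k must have sum 7, which forces (1,1) = 3.
Column 2 already has 3, leaving (1,2) = 4.
Row 1 already has 3, leaving (1,3) = 2.
2 is placed in column 1, leaving (2,1) = 1.
1 is placed in column 2, so (2,2) = 2.
Column 3 now contains 2, leaving (2,3) = 3.
Column 1 now contains 5, so (3,1) = 4.
Cage c has sum 13; hence (3,2) = 5.

3 4 2 5 1 / 1 2 3 4 5 / 4 5 1 2 3 / 5 1 4 3 2 / 2 3 5 1 4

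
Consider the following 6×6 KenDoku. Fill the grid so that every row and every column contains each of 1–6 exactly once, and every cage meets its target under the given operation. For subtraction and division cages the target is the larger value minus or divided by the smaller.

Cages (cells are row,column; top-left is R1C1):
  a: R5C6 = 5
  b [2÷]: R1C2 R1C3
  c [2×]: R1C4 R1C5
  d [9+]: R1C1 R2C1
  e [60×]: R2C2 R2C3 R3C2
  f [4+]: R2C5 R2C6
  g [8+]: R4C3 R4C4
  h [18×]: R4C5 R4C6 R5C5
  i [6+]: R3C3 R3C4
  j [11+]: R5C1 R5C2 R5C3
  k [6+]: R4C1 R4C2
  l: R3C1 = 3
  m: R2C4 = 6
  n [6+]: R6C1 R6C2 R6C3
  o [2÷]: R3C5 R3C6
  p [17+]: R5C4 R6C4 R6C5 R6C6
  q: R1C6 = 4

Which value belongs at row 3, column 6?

Q is a freebie; hence R1C6 = 4.
M is a freebie, leaving R2C4 = 6.
Cage l is given, so R3C1 = 3.
Cage a is a single given cell; hence R5C6 = 5.
Cage d needs two cells with sum 9; hence R1C1 = 5.
Cage d needs two cells with sum 9, so R2C1 = 4.
Row 3 needs a 6, and only R3C2 is open for it.
Row 1 needs a 3, and only R1C2 is open for it.
The two cells of cage b must have quotient 2, which forces R1C3 = 6.
Cage n needs sum 6, which forces R6C3 = 3.
Column 3 already has 3, so R4C3 = 5.
Cage g's pair has sum 8, which forces R4C4 = 3.
Cage j needs sum 11; hence R5C1 = 6.
The 3 cells of cage e must have product 60, which forces R2C2 = 5.
Column 3 now contains 5, so R2C3 = 2.
Cage k needs two cells with sum 6; hence R4C1 = 2.
Row 4 now contains 5, so R4C2 = 4.
4 is placed in column 2; hence R5C2 = 1.
1 is placed in row 5, so R5C3 = 4.
Row 5 now contains 4, so R5C4 = 2.
The 3 cells of cage h must have product 18, so R5C5 = 3.
Column 1 now contains 2, which forces R6C1 = 1.
Column 2 now contains 1, which forces R6C2 = 2.
2 is placed in row 6, leaving R6C6 = 6.
Column 4 now contains 2, leaving R1C4 = 1.
Cage c's pair has product 2, which forces R1C5 = 2.
Column 5 already has 3, so R2C5 = 1.
The two cells of cage f must have sum 4, which forces R2C6 = 3.
4 is placed in column 3, which forces R3C3 = 1.
The two cells of cage i must have sum 6, which forces R3C4 = 5.
Column 5 now contains 1, leaving R3C5 = 4.
Row 3 already has 1, so R3C6 = 2.
The 3 cells of cage h must have product 18, which forces R4C5 = 6.
Column 6 already has 6; hence R4C6 = 1.
Column 4 already has 5, leaving R6C4 = 4.
4 is placed in column 5, so R6C5 = 5.
Completed grid: 5 3 6 1 2 4 / 4 5 2 6 1 3 / 3 6 1 5 4 2 / 2 4 5 3 6 1 / 6 1 4 2 3 5 / 1 2 3 4 5 6.

2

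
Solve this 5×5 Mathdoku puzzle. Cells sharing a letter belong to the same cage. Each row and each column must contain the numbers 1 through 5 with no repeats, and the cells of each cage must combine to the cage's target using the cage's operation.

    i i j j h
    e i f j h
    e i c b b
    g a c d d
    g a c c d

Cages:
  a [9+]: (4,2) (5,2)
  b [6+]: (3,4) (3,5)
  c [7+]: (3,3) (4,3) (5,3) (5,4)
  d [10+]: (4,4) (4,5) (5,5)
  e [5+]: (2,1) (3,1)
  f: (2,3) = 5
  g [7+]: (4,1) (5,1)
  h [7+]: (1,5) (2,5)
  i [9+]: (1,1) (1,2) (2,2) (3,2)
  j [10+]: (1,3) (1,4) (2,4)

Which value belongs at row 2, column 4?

4

Cage f is a single given cell, so (2,3) = 5.
Cage c needs sum 7; hence (5,4) = 1.
The only place for 4 in column 3 is (1,3).
Cage j needs sum 10; hence (1,4) = 2.
The 3 cells of cage j must have sum 10, leaving (2,4) = 4.
4 is placed in row 2, leaving (2,5) = 2.
Column 4 now contains 4, leaving (3,4) = 5.
Column 4 already has 5, which forces (4,4) = 3.
Cage h needs two cells with sum 7, which forces (1,5) = 5.
Cage b needs two cells with sum 6; hence (3,5) = 1.
Cage d has sum 10, so (4,5) = 4.
The 3 cells of cage d must have sum 10, which forces (5,5) = 3.
The 4 cells of cage c must have sum 7, which forces (3,3) = 3.
4 is placed in row 4, leaving (4,2) = 5.
The 4 cells of cage c must have sum 7, which forces (4,3) = 1.
Cage a needs two cells with sum 9, leaving (5,2) = 4.
Row 5 already has 3, leaving (5,3) = 2.
Cage i has sum 9; hence (1,1) = 3.
Cage i has sum 9, which forces (1,2) = 1.
Column 1 already has 3; hence (2,1) = 1.
Cage i has sum 9, which forces (2,2) = 3.
4 is placed in column 2, leaving (3,2) = 2.
Row 4 already has 5, leaving (4,1) = 2.
Row 5 now contains 2, which forces (5,1) = 5.
2 is placed in row 3, leaving (3,1) = 4.
Completed grid: 3 1 4 2 5 / 1 3 5 4 2 / 4 2 3 5 1 / 2 5 1 3 4 / 5 4 2 1 3.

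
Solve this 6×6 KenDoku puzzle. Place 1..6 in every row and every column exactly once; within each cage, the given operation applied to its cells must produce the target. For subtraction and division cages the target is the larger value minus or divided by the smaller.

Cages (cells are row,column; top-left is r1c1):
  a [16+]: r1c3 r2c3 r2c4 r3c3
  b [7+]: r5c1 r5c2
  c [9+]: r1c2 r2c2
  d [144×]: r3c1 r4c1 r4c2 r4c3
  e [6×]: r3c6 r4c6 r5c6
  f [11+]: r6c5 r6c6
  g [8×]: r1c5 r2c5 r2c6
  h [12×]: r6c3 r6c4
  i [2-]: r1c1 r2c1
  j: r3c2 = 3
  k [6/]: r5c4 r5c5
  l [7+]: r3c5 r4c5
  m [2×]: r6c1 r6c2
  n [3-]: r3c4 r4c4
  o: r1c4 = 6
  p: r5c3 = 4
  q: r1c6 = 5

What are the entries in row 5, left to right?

5 2 4 1 6 3

O is a freebie, which forces r1c4 = 6.
Q is a freebie, so r1c6 = 5.
Cage j is a single given cell, leaving r3c2 = 3.
P is a freebie, leaving r5c3 = 4.
Column 4 already has 6, which forces r5c4 = 1.
Row 5 already has 1, which forces r5c5 = 6.
Column 5 now contains 6, so r6c5 = 5.
5 is placed in column 6; hence r6c6 = 6.
Column 2 now contains 3, which forces r1c2 = 4.
Cage c's pair has sum 9, leaving r2c2 = 5.
The two cells of cage l must have sum 7, which forces r3c5 = 4.
Cage l needs two cells with sum 7, leaving r4c5 = 3.
5 is placed in column 2, so r5c2 = 2.
Row 5 now contains 2, which forces r5c6 = 3.
Column 2 now contains 2, so r6c2 = 1.
Cage h needs two cells with product 12, which forces r6c3 = 3.
Cage h's pair has product 12; hence r6c4 = 4.
The 4 cells of cage a must have sum 16; hence r1c3 = 2.
Row 1 now contains 2; hence r1c5 = 1.
Cage a has sum 16, so r2c3 = 6.
The 4 cells of cage a must have sum 16, so r2c4 = 3.
Column 5 now contains 1, leaving r2c5 = 2.
Cage g has product 8, which forces r2c6 = 4.
Cage d needs product 144, so r3c1 = 6.
Cage a needs sum 16, so r3c3 = 5.
5 is placed in row 3, leaving r3c4 = 2.
Row 3 now contains 2, so r3c6 = 1.
Cage d needs product 144, so r4c1 = 4.
Column 2 already has 1; hence r4c2 = 6.
Cage d has product 144, so r4c3 = 1.
2 is placed in column 4, leaving r4c4 = 5.
Column 6 already has 1, leaving r4c6 = 2.
Row 5 now contains 2, leaving r5c1 = 5.
1 is placed in row 6; hence r6c1 = 2.
1 is placed in row 1, so r1c1 = 3.
Row 2 already has 4, leaving r2c1 = 1.
Filled in: 3 4 2 6 1 5 / 1 5 6 3 2 4 / 6 3 5 2 4 1 / 4 6 1 5 3 2 / 5 2 4 1 6 3 / 2 1 3 4 5 6.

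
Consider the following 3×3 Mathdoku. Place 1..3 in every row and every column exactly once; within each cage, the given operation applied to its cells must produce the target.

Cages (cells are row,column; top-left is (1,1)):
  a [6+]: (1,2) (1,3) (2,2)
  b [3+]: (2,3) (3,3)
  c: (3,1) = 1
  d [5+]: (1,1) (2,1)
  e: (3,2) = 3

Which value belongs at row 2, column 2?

2

Cage c is given, which forces (3,1) = 1.
E is a freebie, so (3,2) = 3.
Row 3 now contains 1, which forces (3,3) = 2.
Cage a needs sum 6, so (1,3) = 3.
Column 3 now contains 2; hence (2,3) = 1.
3 is placed in row 1, which forces (1,1) = 2.
Cage a needs sum 6, leaving (1,2) = 1.
Cage d needs two cells with sum 5; hence (2,1) = 3.
1 is placed in row 2, which forces (2,2) = 2.
The full grid is 2 1 3 / 3 2 1 / 1 3 2.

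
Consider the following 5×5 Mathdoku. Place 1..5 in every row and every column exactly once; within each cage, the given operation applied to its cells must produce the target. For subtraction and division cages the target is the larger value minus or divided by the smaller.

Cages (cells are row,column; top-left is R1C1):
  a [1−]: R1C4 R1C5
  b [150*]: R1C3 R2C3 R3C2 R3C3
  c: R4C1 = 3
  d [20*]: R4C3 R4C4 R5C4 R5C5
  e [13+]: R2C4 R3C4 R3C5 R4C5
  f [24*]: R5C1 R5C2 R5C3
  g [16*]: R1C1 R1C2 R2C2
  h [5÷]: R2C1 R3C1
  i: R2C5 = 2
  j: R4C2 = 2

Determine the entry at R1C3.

Cage i is given; hence R2C5 = 2.
Cage b needs product 150, so R3C2 = 5.
Cage c is a single given cell; hence R4C1 = 3.
Cage j is given, leaving R4C2 = 2.
Cage g has product 16; hence R1C1 = 4.
Cage g has product 16, which forces R1C2 = 1.
Cage h's pair has quotient 5; hence R2C1 = 5.
Row 2 now contains 2, which forces R2C2 = 4.
5 is placed in row 2, which forces R2C3 = 3.
Row 2 now contains 3, so R2C4 = 1.
Row 3 already has 5, which forces R3C1 = 1.
Column 3 now contains 3; hence R3C3 = 2.
4 is placed in column 1; hence R5C1 = 2.
4 is placed in column 2, so R5C2 = 3.
2 is placed in column 3, so R5C3 = 4.
Row 5 already has 4, which forces R5C4 = 5.
Row 5 now contains 5; hence R5C5 = 1.
2 is placed in column 3; hence R1C3 = 5.
The two cells of cage a must have difference 1; hence R1C4 = 2.
Cage a's pair has difference 1, so R1C5 = 3.
Column 5 already has 3, which forces R3C5 = 4.
Cage d has product 20, leaving R4C3 = 1.
Column 4 already has 5; hence R4C4 = 4.
Cage e needs sum 13, leaving R4C5 = 5.
Row 3 now contains 4, so R3C4 = 3.
Filled in: 4 1 5 2 3 / 5 4 3 1 2 / 1 5 2 3 4 / 3 2 1 4 5 / 2 3 4 5 1.

5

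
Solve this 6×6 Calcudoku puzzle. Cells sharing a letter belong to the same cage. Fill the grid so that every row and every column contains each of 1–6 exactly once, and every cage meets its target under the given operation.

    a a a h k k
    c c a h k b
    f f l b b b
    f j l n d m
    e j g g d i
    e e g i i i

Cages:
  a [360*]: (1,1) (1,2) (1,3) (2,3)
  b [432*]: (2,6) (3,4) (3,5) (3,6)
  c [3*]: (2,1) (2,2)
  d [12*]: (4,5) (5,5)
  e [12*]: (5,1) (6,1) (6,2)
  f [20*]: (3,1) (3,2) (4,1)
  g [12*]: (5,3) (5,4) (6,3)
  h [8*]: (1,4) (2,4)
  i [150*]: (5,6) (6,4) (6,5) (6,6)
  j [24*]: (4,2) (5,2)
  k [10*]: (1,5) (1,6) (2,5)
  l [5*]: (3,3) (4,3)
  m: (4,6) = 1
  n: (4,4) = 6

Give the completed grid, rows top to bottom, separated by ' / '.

Cage b has product 432; hence (2,6) = 6.
N is a freebie, so (4,4) = 6.
M is a freebie; hence (4,6) = 1.
The 4 cells of cage i must have product 150, which forces (5,6) = 5.
Column 6 already has 5, which forces (1,6) = 2.
Cage l's pair has product 5, leaving (3,3) = 1.
Cage b needs product 432, which forces (3,5) = 6.
Row 4 now contains 6, which forces (4,2) = 4.
Row 4 already has 1, leaving (4,3) = 5.
The two cells of cage j must have product 24, leaving (5,2) = 6.
2 is placed in column 6, so (6,6) = 3.
Row 1 now contains 2; hence (1,4) = 4.
Cage h needs two cells with product 8, which forces (2,4) = 2.
Cage f has product 20, leaving (3,1) = 5.
Cage f has product 20, which forces (3,2) = 2.
Cage b needs product 432, so (3,4) = 3.
Column 6 now contains 3, leaving (3,6) = 4.
Row 4 already has 5, leaving (4,1) = 2.
Cage d's pair has product 12; hence (4,5) = 3.
Column 4 already has 2; hence (5,4) = 1.
Cage d's pair has product 12, leaving (5,5) = 4.
Column 2 already has 2; hence (6,2) = 1.
Column 4 already has 2, leaving (6,4) = 5.
Row 6 already has 5, so (6,5) = 2.
Cage a needs product 360, leaving (1,2) = 5.
Row 1 already has 5, so (1,5) = 1.
Cage c needs two cells with product 3, so (2,1) = 1.
Column 2 already has 1, leaving (2,2) = 3.
The 4 cells of cage a must have product 360, which forces (2,3) = 4.
Column 5 already has 1, which forces (2,5) = 5.
Row 5 now contains 1, leaving (5,1) = 3.
Row 5 already has 3, which forces (5,3) = 2.
Cage e needs product 12; hence (6,1) = 4.
Column 3 already has 4, leaving (6,3) = 6.
Column 1 already has 3, so (1,1) = 6.
Column 3 already has 6; hence (1,3) = 3.

6 5 3 4 1 2 / 1 3 4 2 5 6 / 5 2 1 3 6 4 / 2 4 5 6 3 1 / 3 6 2 1 4 5 / 4 1 6 5 2 3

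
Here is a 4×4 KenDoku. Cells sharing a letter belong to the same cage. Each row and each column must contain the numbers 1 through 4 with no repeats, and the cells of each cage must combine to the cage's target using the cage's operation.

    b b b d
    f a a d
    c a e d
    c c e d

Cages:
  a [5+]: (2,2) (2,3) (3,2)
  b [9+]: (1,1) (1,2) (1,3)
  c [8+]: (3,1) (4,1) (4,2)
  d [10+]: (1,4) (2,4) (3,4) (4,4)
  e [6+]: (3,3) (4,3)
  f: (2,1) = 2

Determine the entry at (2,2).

3

Cage f is a single given cell; hence (2,1) = 2.
2 is placed in row 2; hence (2,3) = 1.
Row 2 already has 1, so (2,2) = 3.
Row 2 now contains 3, leaving (2,4) = 4.
Cage a needs sum 5; hence (3,2) = 1.
1 is placed in column 2, leaving (4,2) = 4.
Row 4 now contains 4, so (4,3) = 2.
Column 2 now contains 4, so (1,2) = 2.
Cage c needs sum 8, which forces (3,1) = 3.
2 is placed in column 3, leaving (3,3) = 4.
Row 3 now contains 3, which forces (3,4) = 2.
Cage c needs sum 8; hence (4,1) = 1.
Row 4 already has 1, which forces (4,4) = 3.
3 is placed in column 1, leaving (1,1) = 4.
4 is placed in column 3, so (1,3) = 3.
3 is placed in column 4, leaving (1,4) = 1.
Completed grid: 4 2 3 1 / 2 3 1 4 / 3 1 4 2 / 1 4 2 3.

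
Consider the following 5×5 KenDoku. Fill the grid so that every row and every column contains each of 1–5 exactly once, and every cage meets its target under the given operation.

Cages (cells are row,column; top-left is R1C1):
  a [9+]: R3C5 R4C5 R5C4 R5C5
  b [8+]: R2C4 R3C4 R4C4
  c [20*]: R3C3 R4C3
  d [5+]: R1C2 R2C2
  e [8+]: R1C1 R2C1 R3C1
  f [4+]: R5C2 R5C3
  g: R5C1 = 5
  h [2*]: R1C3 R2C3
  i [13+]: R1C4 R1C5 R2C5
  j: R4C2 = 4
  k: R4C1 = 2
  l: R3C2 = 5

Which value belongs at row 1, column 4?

L is a freebie, so R3C2 = 5.
5 is placed in row 3, which forces R3C3 = 4.
Cage k is a single given cell, leaving R4C1 = 2.
Cage j is given, so R4C2 = 4.
Column 3 now contains 4, which forces R4C3 = 5.
G is a freebie; hence R5C1 = 5.
The only place for 4 in row 5 is R5C5.
Cage i needs sum 13, leaving R1C4 = 5.
Cage i has sum 13, so R1C5 = 3.
Column 4 now contains 5, so R2C4 = 4.
Column 5 now contains 4, leaving R2C5 = 5.
Column 5 now contains 3; hence R4C5 = 1.
Cage e needs sum 8; hence R1C1 = 4.
Row 1 already has 3; hence R1C2 = 2.
2 is placed in row 1, leaving R1C3 = 1.
Cage d's pair has sum 5, which forces R2C2 = 3.
Column 3 already has 1; hence R2C3 = 2.
The 3 cells of cage b must have sum 8, which forces R3C4 = 1.
1 is placed in column 5, leaving R3C5 = 2.
Row 4 now contains 1; hence R4C4 = 3.
Column 2 now contains 3, leaving R5C2 = 1.
Column 3 already has 1, leaving R5C3 = 3.
Cage a needs sum 9; hence R5C4 = 2.
Row 2 now contains 3; hence R2C1 = 1.
1 is placed in row 3; hence R3C1 = 3.
Completed grid: 4 2 1 5 3 / 1 3 2 4 5 / 3 5 4 1 2 / 2 4 5 3 1 / 5 1 3 2 4.

5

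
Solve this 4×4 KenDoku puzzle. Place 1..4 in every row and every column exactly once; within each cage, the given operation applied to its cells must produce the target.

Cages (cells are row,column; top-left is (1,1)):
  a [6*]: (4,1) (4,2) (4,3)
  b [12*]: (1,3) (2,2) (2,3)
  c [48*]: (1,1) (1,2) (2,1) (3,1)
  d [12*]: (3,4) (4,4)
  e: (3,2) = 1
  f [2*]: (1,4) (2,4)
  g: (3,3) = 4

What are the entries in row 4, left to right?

Cage e is a single given cell, leaving (3,2) = 1.
Cage g is given, which forces (3,3) = 4.
4 is placed in row 3, so (3,4) = 3.
Column 4 already has 3; hence (4,4) = 4.
Cage c needs product 48; hence (1,2) = 2.
Row 1 now contains 2, leaving (1,4) = 1.
Column 2 now contains 2, which forces (2,2) = 4.
1 is placed in column 4; hence (2,4) = 2.
Row 3 now contains 3, leaving (3,1) = 2.
Column 2 now contains 2; hence (4,2) = 3.
Cage c has product 48, leaving (1,1) = 4.
1 is placed in row 1, so (1,3) = 3.
Row 2 now contains 4, leaving (2,1) = 3.
The 3 cells of cage b must have product 12, which forces (2,3) = 1.
3 is placed in row 4, which forces (4,1) = 1.
Cage a has product 6, so (4,3) = 2.
The full grid is 4 2 3 1 / 3 4 1 2 / 2 1 4 3 / 1 3 2 4.

1 3 2 4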